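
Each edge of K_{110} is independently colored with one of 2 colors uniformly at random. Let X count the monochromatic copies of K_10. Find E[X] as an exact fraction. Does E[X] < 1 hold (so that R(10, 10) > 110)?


E[X] = C(110, 10) · 2^{1 − 45} = 46897636623981 · 2^{−44} = 46897636623981/17592186044416.
As a reduced fraction: E[X] = 46897636623981/17592186044416 ≈ 2.66582.
Is E[X] < 1? NO.
Since E[X] ≥ 1, the first-moment bound is inconclusive at n = 110; it does NOT by itself certify R(10, 10) > 110.

E[X] = 46897636623981/17592186044416 ≈ 2.66582; E[X] ≥ 1; first-moment method inconclusive here.


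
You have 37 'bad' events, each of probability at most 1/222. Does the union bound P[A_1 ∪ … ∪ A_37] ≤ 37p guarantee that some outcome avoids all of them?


Union bound: P[∪_{i=1}^{37} A_i] ≤ Σ_i P[A_i] ≤ 37·p = 37·(1/222) = 1/6.
Numerically: 1/6 ≈ 0.167.
Is 1/6 < 1? YES.
Since P[∪ A_i] ≤ 1/6 < 1, the complement has P[∩ A_i^c] ≥ 1 − 1/6 = 5/6 > 0, so some outcome avoids every A_i.

37·p = 1/6 ≈ 0.167; existence CERTIFIED by the union bound.


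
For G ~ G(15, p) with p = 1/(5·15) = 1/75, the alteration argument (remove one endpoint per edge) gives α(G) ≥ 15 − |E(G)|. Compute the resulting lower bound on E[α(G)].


E[|E(G)|] = C(15, 2)·p = 105 · (1/75) = 7/5.
E[α(G)] ≥ n − E[|E(G)|] = 15 − 7/5 = 68/5.
Numerically: ≈ 13.600.
(This is only a lower bound; the true E[α(G)] may be larger.)

E[α(G)] ≥ 68/5 ≈ 13.600.


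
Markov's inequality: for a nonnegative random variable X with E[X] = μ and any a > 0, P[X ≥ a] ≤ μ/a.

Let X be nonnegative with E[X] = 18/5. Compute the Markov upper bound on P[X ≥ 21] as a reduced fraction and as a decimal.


μ = E[X] = 18/5, a = 21.
Markov: P[X ≥ 21] ≤ μ/a = (18/5)/21 = 6/35.
Numerically: ≈ 0.17143.
(Since a = 21 > μ = 3.60000, the bound 6/35 is < 1 and informative.)

P[X ≥ 21] ≤ 6/35 ≈ 0.17143.


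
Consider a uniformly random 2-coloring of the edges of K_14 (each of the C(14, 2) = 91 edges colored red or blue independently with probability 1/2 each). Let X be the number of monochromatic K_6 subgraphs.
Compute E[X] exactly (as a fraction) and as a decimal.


Let X = Σ_S X_S over the C(14, 6) = 3003 subsets S of size 6, where X_S = 1 if the K_6 on S is monochromatic.
For a fixed S, the K_6 on S has C(6, 2) = 15 edges. P[all 15 edges red] = (1/2)^15, and likewise for blue, so P[monochromatic] = 2·(1/2)^15 = 2^{1 − 15} = 1/16384.
By linearity of expectation: E[X] = C(14, 6) · 2^{1 − 15} = 3003 · 1/16384 = 3003/16384.
Numerically: E[X] ≈ 0.18329.

E[X] = C(14,6)·2^(1−C(6,2)) = 3003/16384 ≈ 0.18329.


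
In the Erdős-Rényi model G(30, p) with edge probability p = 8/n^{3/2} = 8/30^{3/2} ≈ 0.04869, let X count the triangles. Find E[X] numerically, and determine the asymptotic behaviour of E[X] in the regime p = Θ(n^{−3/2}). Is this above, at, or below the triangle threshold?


Number of potential triangles: C(30, 3) = 4060.
Each occurs with probability p³ ≈ (0.04869)³ ≈ 1.154049e-04.
By linearity: E[X] = C(30, 3)·p³ ≈ 4060 · 1.154049e-04 ≈ 0.4685.
Since α = 3/2 > 1, p = c/n^{3/2} = o(1/n) is below the triangle threshold p ~ 1/n. Asymptotically E[X] ~ (c³/6)·n^{3(1−α)} = (8³/6)·n^{-1.5} → 0, so by Markov's inequality G has no triangles w.h.p.

E[X] ≈ 0.4685; in regime p = Θ(1/n^{3/2}) E[X] tends to 0 (below the triangle threshold p ~ 1/n).


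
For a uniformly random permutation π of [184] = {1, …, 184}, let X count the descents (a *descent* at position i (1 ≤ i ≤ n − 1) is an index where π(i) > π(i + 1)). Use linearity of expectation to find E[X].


Write X = Σ X_I over i = 1, …, 183, with X_I the indicator of one descent.
There are 183 indicators.
For each fixed i, the pair (π(i), π(i+1)) is a uniformly random ordered pair of distinct values from {1, …, 184}; by symmetry P[π(i) > π(i+1)] = 1/2.
By linearity: E[X] = 183 · (1/2) = (184 − 1) · (1/2) = 183/2 ≈ 91.5000.

E[X] = 183/2 = 91.5000.


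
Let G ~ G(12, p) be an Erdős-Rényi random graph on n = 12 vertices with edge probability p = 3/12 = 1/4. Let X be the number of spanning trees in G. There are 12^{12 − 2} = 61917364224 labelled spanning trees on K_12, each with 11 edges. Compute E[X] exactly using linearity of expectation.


K_12 has 12^{12 − 2} = 61917364224 labelled spanning trees.
For each such spanning tree H, let X_H = 1 if all 11 edges of H are present in G. Then P[X_H = 1] = p^{11} = (1/4)^{11} = 1/4194304.
By linearity of expectation: E[X] = Σ_H E[X_H] = 61917364224 · p^{11} = 61917364224 · 1/4194304 = 59049/4.
Numerically: E[X] ≈ 14762.2.

E[X] = 61917364224 · (1/4)^{11} = 59049/4 ≈ 14762.2.


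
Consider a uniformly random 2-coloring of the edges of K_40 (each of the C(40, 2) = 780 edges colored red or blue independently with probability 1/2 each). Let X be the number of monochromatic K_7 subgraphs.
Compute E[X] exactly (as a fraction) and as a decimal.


Let X = Σ_S X_S over the C(40, 7) = 18643560 subsets S of size 7, where X_S = 1 if the K_7 on S is monochromatic.
For a fixed S, the K_7 on S has C(7, 2) = 21 edges. P[all 21 edges red] = (1/2)^21, and likewise for blue, so P[monochromatic] = 2·(1/2)^21 = 2^{1 − 21} = 1/1048576.
By linearity of expectation: E[X] = C(40, 7) · 2^{1 − 21} = 18643560 · 1/1048576 = 2330445/131072.
Numerically: E[X] ≈ 17.779884.

E[X] = C(40,7)·2^(1−C(7,2)) = 2330445/131072 ≈ 17.779884.


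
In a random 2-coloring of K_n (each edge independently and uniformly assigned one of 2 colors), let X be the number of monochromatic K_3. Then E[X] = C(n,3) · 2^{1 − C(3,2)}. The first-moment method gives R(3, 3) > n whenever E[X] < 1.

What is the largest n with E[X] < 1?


We need C(n, 3) · 2^{1 − 3} < 1, i.e. C(n, 3) < 2^{3 − 1} = 4.
Check values of n near the boundary:
  n = 3: C(3, 3) = 1; 1 < 4? YES
  n = 4: C(4, 3) = 4; 4 < 4? NO
  n = 5: C(5, 3) = 10; 10 < 4? NO
The largest n with C(n, 3) < 4 is n = 3 (where E[X] = 1/4 ≈ 0.250000). Hence R(3, 3) > 3, i.e. R(3, 3) ≥ 4.

Largest n = 3; hence R(3, 3) > 3.


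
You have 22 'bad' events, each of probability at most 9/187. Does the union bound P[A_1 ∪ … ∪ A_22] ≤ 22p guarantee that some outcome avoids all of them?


Union bound: P[∪_{i=1}^{22} A_i] ≤ Σ_i P[A_i] ≤ 22·p = 22·(9/187) = 18/17.
Numerically: 18/17 ≈ 1.05882.
Is 18/17 < 1? NO.
Since the bound 18/17 is ≥ 1, the union bound is uninformative here; it does NOT by itself certify existence.

22·p = 18/17 ≈ 1.05882; existence NOT certified by the union bound.


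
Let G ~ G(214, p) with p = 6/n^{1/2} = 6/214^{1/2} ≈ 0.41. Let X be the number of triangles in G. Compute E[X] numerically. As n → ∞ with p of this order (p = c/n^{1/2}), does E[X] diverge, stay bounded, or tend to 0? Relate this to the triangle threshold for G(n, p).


Number of potential triangles: C(214, 3) = 1610564.
Each occurs with probability p³ ≈ (0.41)³ ≈ 6.89975e-02.
By linearity: E[X] = C(214, 3)·p³ ≈ 1610564 · 6.89975e-02 ≈ 111124.822.
Since α = 1/2 < 1, p = c/n^{1/2} ≫ 1/n is above the triangle threshold p ~ 1/n. Asymptotically E[X] ~ (c³/6)·n^{3(1−α)} = (6³/6)·n^{1.5} → ∞; triangles are abundant w.h.p.

E[X] ≈ 111124.822; in regime p = Θ(1/n^{1/2}) E[X] diverges (above the triangle threshold p ~ 1/n).


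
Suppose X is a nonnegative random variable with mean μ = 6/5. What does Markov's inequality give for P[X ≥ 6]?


μ = E[X] = 6/5, a = 6.
Markov: P[X ≥ 6] ≤ μ/a = (6/5)/6 = 1/5.
Numerically: ≈ 0.200.
(Since a = 6 > μ = 1.200, the bound 1/5 is < 1 and informative.)

P[X ≥ 6] ≤ 1/5 ≈ 0.200.


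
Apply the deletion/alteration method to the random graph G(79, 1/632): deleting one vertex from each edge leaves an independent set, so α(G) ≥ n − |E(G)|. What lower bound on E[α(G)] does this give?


E[|E(G)|] = C(79, 2)·p = 3081 · (1/632) = 39/8.
E[α(G)] ≥ n − E[|E(G)|] = 79 − 39/8 = 593/8.
Numerically: ≈ 74.125000.
(This is only a lower bound; the true E[α(G)] may be larger.)

E[α(G)] ≥ 593/8 ≈ 74.125000.


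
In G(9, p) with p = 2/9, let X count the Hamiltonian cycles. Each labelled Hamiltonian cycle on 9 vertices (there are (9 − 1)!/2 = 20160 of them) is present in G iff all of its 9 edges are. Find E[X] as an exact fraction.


K_9 has (9 − 1)!/2 = 20160 labelled Hamiltonian cycles.
For each such Hamiltonian cycle H, let X_H = 1 if all 9 edges of H are present in G. Then P[X_H = 1] = p^{9} = (2/9)^{9} = 512/387420489.
By linearity of expectation: E[X] = Σ_H E[X_H] = 20160 · p^{9} = 20160 · 512/387420489 = 1146880/43046721.
Numerically: E[X] ≈ 0.02664.

E[X] = 20160 · (2/9)^{9} = 1146880/43046721 ≈ 0.02664.


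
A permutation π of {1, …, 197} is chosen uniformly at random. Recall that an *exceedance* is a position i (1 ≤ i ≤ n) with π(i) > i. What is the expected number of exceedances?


Write X = Σ_{i=1}^{197} X_i, where X_i = 1_{π(i) > i}.
For each fixed i, π(i) is uniform over {1, …, 197} (marginal of a uniform permutation), so P[π(i) > i] = (n − i)/n. Summing: Σ_{i=1}^{197} (n − i)/n = (0 + 1 + … + 196)/197 = 197(197 − 1)/(2·197) = (197 − 1)/2.
Hence E[X] = Σ_{i=1}^{197} (197 − i)/197 = 98 ≈ 98.0000.

E[X] = 98 = 98.0000.


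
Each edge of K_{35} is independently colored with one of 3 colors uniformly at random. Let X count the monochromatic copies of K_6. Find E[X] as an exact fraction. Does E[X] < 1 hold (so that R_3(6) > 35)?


E[X] = C(35, 6) · 3^{1 − 15} = 1623160 · 3^{−14} = 1623160/4782969.
As a reduced fraction: E[X] = 1623160/4782969 ≈ 0.3393624.
Is E[X] < 1? YES.
Since E[X] < 1, there exists a 3-coloring of K_{35} with no monochromatic K_6; hence R_3(6) > 35.

E[X] = 1623160/4782969 ≈ 0.3393624; E[X] < 1, so R_3(6) > 35.


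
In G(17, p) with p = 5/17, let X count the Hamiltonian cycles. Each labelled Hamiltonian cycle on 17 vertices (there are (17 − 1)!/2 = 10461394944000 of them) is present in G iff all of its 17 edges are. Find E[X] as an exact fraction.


K_17 has (17 − 1)!/2 = 10461394944000 labelled Hamiltonian cycles.
For each such Hamiltonian cycle H, let X_H = 1 if all 17 edges of H are present in G. Then P[X_H = 1] = p^{17} = (5/17)^{17} = 762939453125/827240261886336764177.
Summing the indicators: E[X] = Σ_H E[X_H] = 10461394944000 · p^{17} = 10461394944000 · 762939453125/827240261886336764177 = 7981410937500000000000000/827240261886336764177.
Numerically: E[X] ≈ 9648.24.

E[X] = 10461394944000 · (5/17)^{17} = 7981410937500000000000000/827240261886336764177 ≈ 9648.24.


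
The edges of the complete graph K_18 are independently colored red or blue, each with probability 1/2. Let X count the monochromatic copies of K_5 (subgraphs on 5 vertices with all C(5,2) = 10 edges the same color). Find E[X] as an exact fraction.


Let X = Σ_S X_S over the C(18, 5) = 8568 subsets S of size 5, where X_S = 1 if the K_5 on S is monochromatic.
For a fixed S, the K_5 on S has C(5, 2) = 10 edges. P[all 10 edges red] = (1/2)^10, and likewise for blue, so P[monochromatic] = 2·(1/2)^10 = 2^{1 − 10} = 1/512.
By linearity: E[X] = C(18, 5) · 2^{1 − 10} = 8568 · 1/512 = 1071/64.
Numerically: E[X] ≈ 16.73438.

E[X] = C(18,5)·2^(1−C(5,2)) = 1071/64 ≈ 16.73438.


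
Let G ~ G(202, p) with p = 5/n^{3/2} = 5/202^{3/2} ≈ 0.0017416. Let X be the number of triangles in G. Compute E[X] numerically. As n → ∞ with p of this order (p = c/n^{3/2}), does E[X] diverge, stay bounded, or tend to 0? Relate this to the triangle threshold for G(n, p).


Number of potential triangles: C(202, 3) = 1353400.
Each occurs with probability p³ ≈ (0.0017416)³ ≈ 5.2823704e-09.
By linearity: E[X] = C(202, 3)·p³ ≈ 1353400 · 5.2823704e-09 ≈ 0.00715.
Since α = 3/2 > 1, p = c/n^{3/2} = o(1/n) is below the triangle threshold p ~ 1/n. Asymptotically E[X] ~ (c³/6)·n^{3(1−α)} = (5³/6)·n^{-1.5} → 0, so by Markov's inequality G has no triangles w.h.p.

E[X] ≈ 0.00715; in regime p = Θ(1/n^{3/2}) E[X] tends to 0 (below the triangle threshold p ~ 1/n).


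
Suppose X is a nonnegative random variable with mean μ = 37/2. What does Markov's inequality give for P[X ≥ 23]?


μ = E[X] = 37/2, a = 23.
Markov: P[X ≥ 23] ≤ μ/a = (37/2)/23 = 37/46.
Numerically: ≈ 0.804348.
(Since a = 23 > μ = 18.500000, the bound 37/46 is < 1 and informative.)

P[X ≥ 23] ≤ 37/46 ≈ 0.804348.


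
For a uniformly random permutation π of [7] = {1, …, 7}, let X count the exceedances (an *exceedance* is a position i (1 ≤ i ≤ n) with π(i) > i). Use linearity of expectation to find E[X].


Write X = Σ_{i=1}^{7} X_i, where X_i = 1_{π(i) > i}.
For each fixed i, π(i) is uniform over {1, …, 7} (marginal of a uniform permutation), so P[π(i) > i] = (n − i)/n. Summing: Σ_{i=1}^{7} (n − i)/n = (0 + 1 + … + 6)/7 = 7(7 − 1)/(2·7) = (7 − 1)/2.
Hence E[X] = Σ_{i=1}^{7} (7 − i)/7 = 3 ≈ 3.000000.

E[X] = 3 = 3.000000.


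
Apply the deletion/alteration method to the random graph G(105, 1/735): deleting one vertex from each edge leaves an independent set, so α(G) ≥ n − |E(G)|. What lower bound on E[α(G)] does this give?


E[|E(G)|] = C(105, 2)·p = 5460 · (1/735) = 52/7.
E[α(G)] ≥ n − E[|E(G)|] = 105 − 52/7 = 683/7.
Numerically: ≈ 97.571.
(This is only a lower bound; the true E[α(G)] may be larger.)

E[α(G)] ≥ 683/7 ≈ 97.571.


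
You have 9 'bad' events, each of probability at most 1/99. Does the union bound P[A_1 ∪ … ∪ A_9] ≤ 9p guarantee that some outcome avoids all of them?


Union bound: P[∪_{i=1}^{9} A_i] ≤ Σ_i P[A_i] ≤ 9·p = 9·(1/99) = 1/11.
Numerically: 1/11 ≈ 0.090909.
Is 1/11 < 1? YES.
Since P[∪ A_i] ≤ 1/11 < 1, the complement has P[∩ A_i^c] ≥ 1 − 1/11 = 10/11 > 0, so some outcome avoids every A_i.

9·p = 1/11 ≈ 0.090909; existence CERTIFIED by the union bound.


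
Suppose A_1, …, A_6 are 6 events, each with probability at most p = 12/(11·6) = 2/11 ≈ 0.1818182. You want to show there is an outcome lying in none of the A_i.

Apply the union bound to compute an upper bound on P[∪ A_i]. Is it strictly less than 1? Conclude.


Union bound: P[∪_{i=1}^{6} A_i] ≤ Σ_i P[A_i] ≤ 6·p = 6·(2/11) = 12/11.
Numerically: 12/11 ≈ 1.0909091.
Is 12/11 < 1? NO.
Since the bound 12/11 is ≥ 1, the union bound is uninformative here; it does NOT by itself certify existence.

6·p = 12/11 ≈ 1.0909091; existence NOT certified by the union bound.


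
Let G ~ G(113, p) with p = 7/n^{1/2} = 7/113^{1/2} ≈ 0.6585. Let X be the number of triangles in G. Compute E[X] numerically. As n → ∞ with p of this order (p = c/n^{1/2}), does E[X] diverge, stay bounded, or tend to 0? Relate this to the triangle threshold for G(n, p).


Number of potential triangles: C(113, 3) = 234136.
Each occurs with probability p³ ≈ (0.6585)³ ≈ 2.8554625e-01.
By linearity: E[X] = C(113, 3)·p³ ≈ 234136 · 2.8554625e-01 ≈ 66856.65583.
Since α = 1/2 < 1, p = c/n^{1/2} ≫ 1/n is above the triangle threshold p ~ 1/n. Asymptotically E[X] ~ (c³/6)·n^{3(1−α)} = (7³/6)·n^{1.5} → ∞; triangles are abundant w.h.p.

E[X] ≈ 66856.65583; in regime p = Θ(1/n^{1/2}) E[X] diverges (above the triangle threshold p ~ 1/n).


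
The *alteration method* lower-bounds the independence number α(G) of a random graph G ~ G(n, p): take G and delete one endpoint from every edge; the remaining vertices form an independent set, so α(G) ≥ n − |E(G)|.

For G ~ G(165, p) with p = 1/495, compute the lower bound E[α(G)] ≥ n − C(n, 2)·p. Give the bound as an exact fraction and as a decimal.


E[|E(G)|] = C(165, 2)·p = 13530 · (1/495) = 82/3.
E[α(G)] ≥ n − E[|E(G)|] = 165 − 82/3 = 413/3.
Numerically: ≈ 137.66667.
(This is only a lower bound; the true E[α(G)] may be larger.)

E[α(G)] ≥ 413/3 ≈ 137.66667.


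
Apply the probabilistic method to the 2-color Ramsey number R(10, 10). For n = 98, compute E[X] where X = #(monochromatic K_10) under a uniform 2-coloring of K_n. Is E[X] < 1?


E[X] = C(98, 10) · 2^{1 − 45} = 14005614014756 · 2^{−44} = 14005614014756/17592186044416.
As a reduced fraction: E[X] = 3501403503689/4398046511104 ≈ 0.796.
Is E[X] < 1? YES.
Since E[X] < 1, there exists a 2-coloring of K_{98} with no monochromatic K_10; hence R(10, 10) > 98.

E[X] = 3501403503689/4398046511104 ≈ 0.796; E[X] < 1, so R(10, 10) > 98.


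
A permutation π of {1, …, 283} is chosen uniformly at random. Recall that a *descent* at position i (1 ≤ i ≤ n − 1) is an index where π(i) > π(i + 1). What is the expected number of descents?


Write X = Σ X_I over i = 1, …, 282, with X_I the indicator of one descent.
There are 282 indicators.
For each fixed i, the pair (π(i), π(i+1)) is a uniformly random ordered pair of distinct values from {1, …, 283}; by symmetry P[π(i) > π(i+1)] = 1/2.
By linearity: E[X] = 282 · (1/2) = (283 − 1) · (1/2) = 141 ≈ 141.000.

E[X] = 141 = 141.000.


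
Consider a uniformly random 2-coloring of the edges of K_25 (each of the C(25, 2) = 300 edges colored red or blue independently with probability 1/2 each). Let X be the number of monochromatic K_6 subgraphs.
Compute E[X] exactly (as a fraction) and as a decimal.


Let X = Σ_S X_S over the C(25, 6) = 177100 subsets S of size 6, where X_S = 1 if the K_6 on S is monochromatic.
For a fixed S, the K_6 on S has C(6, 2) = 15 edges. P[all 15 edges red] = (1/2)^15, and likewise for blue, so P[monochromatic] = 2·(1/2)^15 = 2^{1 − 15} = 1/16384.
By linearity of expectation: E[X] = C(25, 6) · 2^{1 − 15} = 177100 · 1/16384 = 44275/4096.
Numerically: E[X] ≈ 10.809.

E[X] = C(25,6)·2^(1−C(6,2)) = 44275/4096 ≈ 10.809.


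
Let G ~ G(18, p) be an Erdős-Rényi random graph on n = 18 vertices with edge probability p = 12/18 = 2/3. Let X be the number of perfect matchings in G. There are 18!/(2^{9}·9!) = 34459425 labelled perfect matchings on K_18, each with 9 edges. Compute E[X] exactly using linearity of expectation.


K_18 has 18!/(2^{9}·9!) = 34459425 labelled perfect matchings.
For each such perfect matching H, let X_H = 1 if all 9 edges of H are present in G. Then P[X_H = 1] = p^{9} = (2/3)^{9} = 512/19683.
Summing the indicators: E[X] = Σ_H E[X_H] = 34459425 · p^{9} = 34459425 · 512/19683 = 217817600/243.
Numerically: E[X] ≈ 896369.

E[X] = 34459425 · (2/3)^{9} = 217817600/243 ≈ 896369.


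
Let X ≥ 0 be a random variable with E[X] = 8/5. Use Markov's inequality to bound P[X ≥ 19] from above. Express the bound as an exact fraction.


μ = E[X] = 8/5, a = 19.
Markov: P[X ≥ 19] ≤ μ/a = (8/5)/19 = 8/95.
Numerically: ≈ 0.08421.
(Since a = 19 > μ = 1.60000, the bound 8/95 is < 1 and informative.)

P[X ≥ 19] ≤ 8/95 ≈ 0.08421.


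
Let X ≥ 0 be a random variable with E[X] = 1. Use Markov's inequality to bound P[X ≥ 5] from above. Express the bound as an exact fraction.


μ = E[X] = 1, a = 5.
Markov: P[X ≥ 5] ≤ μ/a = (1)/5 = 1/5.
Numerically: ≈ 0.200.
(Since a = 5 > μ = 1.000, the bound 1/5 is < 1 and informative.)

P[X ≥ 5] ≤ 1/5 ≈ 0.200.


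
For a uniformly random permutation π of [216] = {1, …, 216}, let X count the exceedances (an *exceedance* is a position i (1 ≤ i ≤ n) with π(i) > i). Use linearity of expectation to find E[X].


Write X = Σ_{i=1}^{216} X_i, where X_i = 1_{π(i) > i}.
For each fixed i, π(i) is uniform over {1, …, 216} (marginal of a uniform permutation), so P[π(i) > i] = (n − i)/n. Summing: Σ_{i=1}^{216} (n − i)/n = (0 + 1 + … + 215)/216 = 216(216 − 1)/(2·216) = (216 − 1)/2.
Hence E[X] = Σ_{i=1}^{216} (216 − i)/216 = 215/2 ≈ 107.500.

E[X] = 215/2 = 107.500.


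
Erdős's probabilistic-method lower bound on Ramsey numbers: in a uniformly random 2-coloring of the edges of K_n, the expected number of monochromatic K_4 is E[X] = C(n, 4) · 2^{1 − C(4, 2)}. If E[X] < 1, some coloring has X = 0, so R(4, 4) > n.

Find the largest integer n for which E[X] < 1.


We need C(n, 4) · 2^{1 − 6} < 1, i.e. C(n, 4) < 2^{6 − 1} = 32.
Check values of n near the boundary:
  n = 4: C(4, 4) = 1; 1 < 32? YES
  n = 5: C(5, 4) = 5; 5 < 32? YES
  n = 6: C(6, 4) = 15; 15 < 32? YES
  n = 7: C(7, 4) = 35; 35 < 32? NO
  n = 8: C(8, 4) = 70; 70 < 32? NO
  n = 9: C(9, 4) = 126; 126 < 32? NO
The largest n with C(n, 4) < 32 is n = 6 (where E[X] = 15/32 ≈ 0.469). Hence R(4, 4) > 6, i.e. R(4, 4) ≥ 7.

Largest n = 6; hence R(4, 4) > 6.


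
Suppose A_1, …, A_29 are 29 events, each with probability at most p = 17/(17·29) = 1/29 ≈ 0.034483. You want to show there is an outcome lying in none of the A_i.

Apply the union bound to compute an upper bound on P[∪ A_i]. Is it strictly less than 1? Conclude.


Union bound: P[∪_{i=1}^{29} A_i] ≤ Σ_i P[A_i] ≤ 29·p = 29·(1/29) = 1.
Numerically: 1 ≈ 1.000000.
Is 1 < 1? NO.
Since the bound 1 is ≥ 1, the union bound is uninformative here; it does NOT by itself certify existence.

29·p = 1 ≈ 1.000000; existence NOT certified by the union bound.


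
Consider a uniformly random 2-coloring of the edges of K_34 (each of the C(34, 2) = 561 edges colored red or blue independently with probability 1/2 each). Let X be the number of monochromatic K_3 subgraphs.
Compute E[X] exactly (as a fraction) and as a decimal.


Let X = Σ_S X_S over the C(34, 3) = 5984 subsets S of size 3, where X_S = 1 if the K_3 on S is monochromatic.
For a fixed S, the K_3 on S has C(3, 2) = 3 edges. P[all 3 edges red] = (1/2)^3, and likewise for blue, so P[monochromatic] = 2·(1/2)^3 = 2^{1 − 3} = 1/4.
By linearity of expectation: E[X] = C(34, 3) · 2^{1 − 3} = 5984 · 1/4 = 1496.
Numerically: E[X] ≈ 1496.00000.

E[X] = C(34,3)·2^(1−C(3,2)) = 1496 ≈ 1496.00000.


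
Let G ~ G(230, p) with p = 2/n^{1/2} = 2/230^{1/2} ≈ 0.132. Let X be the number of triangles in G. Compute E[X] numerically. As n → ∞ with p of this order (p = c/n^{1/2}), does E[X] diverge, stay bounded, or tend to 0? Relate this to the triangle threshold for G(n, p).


Number of potential triangles: C(230, 3) = 2001460.
Each occurs with probability p³ ≈ (0.132)³ ≈ 2.29350e-03.
By linearity: E[X] = C(230, 3)·p³ ≈ 2001460 · 2.29350e-03 ≈ 4590.343.
Since α = 1/2 < 1, p = c/n^{1/2} ≫ 1/n is above the triangle threshold p ~ 1/n. Asymptotically E[X] ~ (c³/6)·n^{3(1−α)} = (2³/6)·n^{1.5} → ∞; triangles are abundant w.h.p.

E[X] ≈ 4590.343; in regime p = Θ(1/n^{1/2}) E[X] diverges (above the triangle threshold p ~ 1/n).


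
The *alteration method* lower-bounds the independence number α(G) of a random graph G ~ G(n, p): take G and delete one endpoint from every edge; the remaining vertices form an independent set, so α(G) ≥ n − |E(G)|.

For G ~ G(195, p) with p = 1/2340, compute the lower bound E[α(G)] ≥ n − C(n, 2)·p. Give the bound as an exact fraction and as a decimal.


E[|E(G)|] = C(195, 2)·p = 18915 · (1/2340) = 97/12.
E[α(G)] ≥ n − E[|E(G)|] = 195 − 97/12 = 2243/12.
Numerically: ≈ 186.917.
(This is only a lower bound; the true E[α(G)] may be larger.)

E[α(G)] ≥ 2243/12 ≈ 186.917.


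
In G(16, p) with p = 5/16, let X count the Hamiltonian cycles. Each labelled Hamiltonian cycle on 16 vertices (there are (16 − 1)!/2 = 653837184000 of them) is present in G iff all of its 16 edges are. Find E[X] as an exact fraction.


K_16 has (16 − 1)!/2 = 653837184000 labelled Hamiltonian cycles.
For each such Hamiltonian cycle H, let X_H = 1 if all 16 edges of H are present in G. Then P[X_H = 1] = p^{16} = (5/16)^{16} = 152587890625/18446744073709551616.
By linearity of expectation: E[X] = Σ_H E[X_H] = 653837184000 · p^{16} = 653837184000 · 152587890625/18446744073709551616 = 97429332733154296875/18014398509481984.
Numerically: E[X] ≈ 5.41e+03.

E[X] = 653837184000 · (5/16)^{16} = 97429332733154296875/18014398509481984 ≈ 5.41e+03.


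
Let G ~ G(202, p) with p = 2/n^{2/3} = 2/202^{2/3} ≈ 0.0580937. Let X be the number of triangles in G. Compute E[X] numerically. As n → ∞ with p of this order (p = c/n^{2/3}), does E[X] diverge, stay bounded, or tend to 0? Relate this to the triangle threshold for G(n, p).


Number of potential triangles: C(202, 3) = 1353400.
Each occurs with probability p³ ≈ (0.0580937)³ ≈ 1.96059210e-04.
By linearity: E[X] = C(202, 3)·p³ ≈ 1353400 · 1.96059210e-04 ≈ 265.346535.
Since α = 2/3 < 1, p = c/n^{2/3} ≫ 1/n is above the triangle threshold p ~ 1/n. Asymptotically E[X] ~ (c³/6)·n^{3(1−α)} = (2³/6)·n^{1} → ∞; triangles are abundant w.h.p.

E[X] ≈ 265.346535; in regime p = Θ(1/n^{2/3}) E[X] diverges (above the triangle threshold p ~ 1/n).


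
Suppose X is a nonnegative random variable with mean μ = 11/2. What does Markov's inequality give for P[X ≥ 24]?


μ = E[X] = 11/2, a = 24.
Markov: P[X ≥ 24] ≤ μ/a = (11/2)/24 = 11/48.
Numerically: ≈ 0.2292.
(Since a = 24 > μ = 5.5000, the bound 11/48 is < 1 and informative.)

P[X ≥ 24] ≤ 11/48 ≈ 0.2292.


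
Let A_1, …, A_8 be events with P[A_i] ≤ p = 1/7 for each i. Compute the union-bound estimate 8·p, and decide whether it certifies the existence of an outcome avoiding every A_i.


Union bound: P[∪_{i=1}^{8} A_i] ≤ Σ_i P[A_i] ≤ 8·p = 8·(1/7) = 8/7.
Numerically: 8/7 ≈ 1.14286.
Is 8/7 < 1? NO.
Since the bound 8/7 is ≥ 1, the union bound is uninformative here; it does NOT by itself certify existence.

8·p = 8/7 ≈ 1.14286; existence NOT certified by the union bound.


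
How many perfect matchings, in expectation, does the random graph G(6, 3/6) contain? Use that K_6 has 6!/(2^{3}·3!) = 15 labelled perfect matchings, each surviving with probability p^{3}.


K_6 has 6!/(2^{3}·3!) = 15 labelled perfect matchings.
For each such perfect matching H, let X_H = 1 if all 3 edges of H are present in G. Then P[X_H = 1] = p^{3} = (1/2)^{3} = 1/8.
Summing the indicators: E[X] = Σ_H E[X_H] = 15 · p^{3} = 15 · 1/8 = 15/8.
Numerically: E[X] ≈ 1.88.

E[X] = 15 · (1/2)^{3} = 15/8 ≈ 1.88.


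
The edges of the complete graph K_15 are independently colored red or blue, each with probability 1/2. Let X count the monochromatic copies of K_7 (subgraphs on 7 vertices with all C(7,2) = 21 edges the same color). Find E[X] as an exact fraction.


Let X = Σ_S X_S over the C(15, 7) = 6435 subsets S of size 7, where X_S = 1 if the K_7 on S is monochromatic.
For a fixed S, the K_7 on S has C(7, 2) = 21 edges. P[all 21 edges red] = (1/2)^21, and likewise for blue, so P[monochromatic] = 2·(1/2)^21 = 2^{1 − 21} = 1/1048576.
By linearity of expectation: E[X] = C(15, 7) · 2^{1 − 21} = 6435 · 1/1048576 = 6435/1048576.
Numerically: E[X] ≈ 0.006.

E[X] = C(15,7)·2^(1−C(7,2)) = 6435/1048576 ≈ 0.006.


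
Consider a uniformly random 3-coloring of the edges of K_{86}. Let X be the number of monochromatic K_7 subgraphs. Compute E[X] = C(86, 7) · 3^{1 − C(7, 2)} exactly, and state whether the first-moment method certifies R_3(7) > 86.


E[X] = C(86, 7) · 3^{1 − 21} = 5373200880 · 3^{−20} = 5373200880/3486784401.
As a reduced fraction: E[X] = 199007440/129140163 ≈ 1.541.
Is E[X] < 1? NO.
Since E[X] ≥ 1, the first-moment bound is inconclusive at n = 86; it does NOT by itself certify R_3(7) > 86.

E[X] = 199007440/129140163 ≈ 1.541; E[X] ≥ 1; first-moment method inconclusive here.


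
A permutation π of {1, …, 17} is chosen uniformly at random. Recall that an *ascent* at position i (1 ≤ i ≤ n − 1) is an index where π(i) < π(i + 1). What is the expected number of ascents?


Write X = Σ X_I over i = 1, …, 16, with X_I the indicator of one ascent.
There are 16 indicators.
For each fixed i, the pair (π(i), π(i+1)) is a uniformly random ordered pair of distinct values from {1, …, 17}; by symmetry P[π(i) < π(i+1)] = 1/2.
By linearity: E[X] = 16 · (1/2) = (17 − 1) · (1/2) = 8 ≈ 8.000000.

E[X] = 8 = 8.000000.


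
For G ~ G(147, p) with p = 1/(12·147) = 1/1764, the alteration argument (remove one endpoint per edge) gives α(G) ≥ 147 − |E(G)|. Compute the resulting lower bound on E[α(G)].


E[|E(G)|] = C(147, 2)·p = 10731 · (1/1764) = 73/12.
E[α(G)] ≥ n − E[|E(G)|] = 147 − 73/12 = 1691/12.
Numerically: ≈ 140.91667.
(This is only a lower bound; the true E[α(G)] may be larger.)

E[α(G)] ≥ 1691/12 ≈ 140.91667.


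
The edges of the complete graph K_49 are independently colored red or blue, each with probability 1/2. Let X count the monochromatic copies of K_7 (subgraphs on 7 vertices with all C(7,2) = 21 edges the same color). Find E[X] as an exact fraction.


Let X = Σ_S X_S over the C(49, 7) = 85900584 subsets S of size 7, where X_S = 1 if the K_7 on S is monochromatic.
For a fixed S, the K_7 on S has C(7, 2) = 21 edges. P[all 21 edges red] = (1/2)^21, and likewise for blue, so P[monochromatic] = 2·(1/2)^21 = 2^{1 − 21} = 1/1048576.
By linearity: E[X] = C(49, 7) · 2^{1 − 21} = 85900584 · 1/1048576 = 10737573/131072.
Numerically: E[X] ≈ 81.9212.

E[X] = C(49,7)·2^(1−C(7,2)) = 10737573/131072 ≈ 81.9212.


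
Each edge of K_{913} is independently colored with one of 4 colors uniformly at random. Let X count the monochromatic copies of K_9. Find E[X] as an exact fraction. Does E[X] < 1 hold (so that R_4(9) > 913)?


E[X] = C(913, 9) · 4^{1 − 36} = 1167605542753639808390 · 4^{−35} = 1167605542753639808390/1180591620717411303424.
As a reduced fraction: E[X] = 583802771376819904195/590295810358705651712 ≈ 0.989000.
Is E[X] < 1? YES.
Since E[X] < 1, there exists a 4-coloring of K_{913} with no monochromatic K_9; hence R_4(9) > 913.

E[X] = 583802771376819904195/590295810358705651712 ≈ 0.989000; E[X] < 1, so R_4(9) > 913.


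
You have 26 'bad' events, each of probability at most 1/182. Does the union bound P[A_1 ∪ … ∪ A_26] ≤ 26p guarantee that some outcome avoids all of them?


Union bound: P[∪_{i=1}^{26} A_i] ≤ Σ_i P[A_i] ≤ 26·p = 26·(1/182) = 1/7.
Numerically: 1/7 ≈ 0.14286.
Is 1/7 < 1? YES.
Since P[∪ A_i] ≤ 1/7 < 1, the complement has P[∩ A_i^c] ≥ 1 − 1/7 = 6/7 > 0, so some outcome avoids every A_i.

26·p = 1/7 ≈ 0.14286; existence CERTIFIED by the union bound.


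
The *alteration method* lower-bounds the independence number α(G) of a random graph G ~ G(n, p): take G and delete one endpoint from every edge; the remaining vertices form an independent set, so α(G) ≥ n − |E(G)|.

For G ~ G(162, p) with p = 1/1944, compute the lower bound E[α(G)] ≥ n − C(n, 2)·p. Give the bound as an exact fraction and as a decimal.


E[|E(G)|] = C(162, 2)·p = 13041 · (1/1944) = 161/24.
E[α(G)] ≥ n − E[|E(G)|] = 162 − 161/24 = 3727/24.
Numerically: ≈ 155.29167.
(This is only a lower bound; the true E[α(G)] may be larger.)

E[α(G)] ≥ 3727/24 ≈ 155.29167.


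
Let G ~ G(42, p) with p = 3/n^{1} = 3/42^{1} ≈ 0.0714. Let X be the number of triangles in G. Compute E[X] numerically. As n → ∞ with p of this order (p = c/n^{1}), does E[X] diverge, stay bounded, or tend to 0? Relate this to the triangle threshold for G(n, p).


Number of potential triangles: C(42, 3) = 11480.
Each occurs with probability p³ ≈ (0.0714)³ ≈ 3.64431e-04.
By linearity: E[X] = C(42, 3)·p³ ≈ 11480 · 3.64431e-04 ≈ 4.184.
Here α = 1, so p = 3/n is exactly at the triangle threshold p ~ 1/n. Asymptotically E[X] → c³/6 = 3³/6 = 9/2 ≈ 4.500, a bounded constant. In this regime the triangle count is asymptotically Poisson(c³/6).

E[X] ≈ 4.184; in regime p = Θ(1/n^{1}) E[X] stays bounded (at the triangle threshold p ~ 1/n).


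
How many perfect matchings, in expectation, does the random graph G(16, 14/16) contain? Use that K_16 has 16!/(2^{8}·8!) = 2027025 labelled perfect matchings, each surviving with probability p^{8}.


K_16 has 16!/(2^{8}·8!) = 2027025 labelled perfect matchings.
For each such perfect matching H, let X_H = 1 if all 8 edges of H are present in G. Then P[X_H = 1] = p^{8} = (7/8)^{8} = 5764801/16777216.
By linearity: E[X] = Σ_H E[X_H] = 2027025 · p^{8} = 2027025 · 5764801/16777216 = 11685395747025/16777216.
Numerically: E[X] ≈ 6.97e+05.

E[X] = 2027025 · (7/8)^{8} = 11685395747025/16777216 ≈ 6.97e+05.


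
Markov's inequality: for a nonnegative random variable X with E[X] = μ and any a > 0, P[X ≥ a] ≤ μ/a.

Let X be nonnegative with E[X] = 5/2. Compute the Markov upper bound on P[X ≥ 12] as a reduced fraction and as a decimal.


μ = E[X] = 5/2, a = 12.
Markov: P[X ≥ 12] ≤ μ/a = (5/2)/12 = 5/24.
Numerically: ≈ 0.2083.
(Since a = 12 > μ = 2.5000, the bound 5/24 is < 1 and informative.)

P[X ≥ 12] ≤ 5/24 ≈ 0.2083.


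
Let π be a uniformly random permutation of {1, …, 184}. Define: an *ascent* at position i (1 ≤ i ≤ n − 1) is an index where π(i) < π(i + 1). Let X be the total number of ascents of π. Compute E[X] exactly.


Write X = Σ X_I over i = 1, …, 183, with X_I the indicator of one ascent.
There are 183 indicators.
For each fixed i, the pair (π(i), π(i+1)) is a uniformly random ordered pair of distinct values from {1, …, 184}; by symmetry P[π(i) < π(i+1)] = 1/2.
By linearity: E[X] = 183 · (1/2) = (184 − 1) · (1/2) = 183/2 ≈ 91.500.

E[X] = 183/2 = 91.500.


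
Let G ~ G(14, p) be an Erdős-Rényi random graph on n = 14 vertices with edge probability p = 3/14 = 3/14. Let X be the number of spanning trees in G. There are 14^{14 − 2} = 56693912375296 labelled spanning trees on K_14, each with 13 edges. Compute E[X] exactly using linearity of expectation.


K_14 has 14^{14 − 2} = 56693912375296 labelled spanning trees.
For each such spanning tree H, let X_H = 1 if all 13 edges of H are present in G. Then P[X_H = 1] = p^{13} = (3/14)^{13} = 1594323/793714773254144.
Summing the indicators: E[X] = Σ_H E[X_H] = 56693912375296 · p^{13} = 56693912375296 · 1594323/793714773254144 = 1594323/14.
Numerically: E[X] ≈ 113880.

E[X] = 56693912375296 · (3/14)^{13} = 1594323/14 ≈ 113880.


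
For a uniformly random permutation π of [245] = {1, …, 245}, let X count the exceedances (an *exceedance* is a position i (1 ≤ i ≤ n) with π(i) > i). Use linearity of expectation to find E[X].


Write X = Σ_{i=1}^{245} X_i, where X_i = 1_{π(i) > i}.
For each fixed i, π(i) is uniform over {1, …, 245} (marginal of a uniform permutation), so P[π(i) > i] = (n − i)/n. Summing: Σ_{i=1}^{245} (n − i)/n = (0 + 1 + … + 244)/245 = 245(245 − 1)/(2·245) = (245 − 1)/2.
Hence E[X] = Σ_{i=1}^{245} (245 − i)/245 = 122 ≈ 122.0000.

E[X] = 122 = 122.0000.


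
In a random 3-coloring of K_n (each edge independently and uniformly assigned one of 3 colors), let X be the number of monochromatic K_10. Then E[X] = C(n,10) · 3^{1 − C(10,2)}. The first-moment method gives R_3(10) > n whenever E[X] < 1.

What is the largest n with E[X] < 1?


We need C(n, 10) · 3^{1 − 45} < 1, i.e. C(n, 10) < 3^{45 − 1} = 984770902183611232881.
Check values of n near the boundary:
  n = 571: C(571, 10) = 937951290893172842001; 937951290893172842001 < 984770902183611232881? YES
  n = 572: C(572, 10) = 954640815642161682606; 954640815642161682606 < 984770902183611232881? YES
  n = 573: C(573, 10) = 971597135635805762226; 971597135635805762226 < 984770902183611232881? YES
  n = 574: C(574, 10) = 988824035203816502691; 988824035203816502691 < 984770902183611232881? NO
  n = 575: C(575, 10) = 1006325345561406175305; 1006325345561406175305 < 984770902183611232881? NO
  n = 576: C(576, 10) = 1024104945306307344480; 1024104945306307344480 < 984770902183611232881? NO
The largest n with C(n, 10) < 984770902183611232881 is n = 573 (where E[X] = 35985079097622435638/36472996377170786403 ≈ 0.98662). Hence R_3(10) > 573, i.e. R_3(10) ≥ 574.

Largest n = 573; hence R_3(10) > 573.


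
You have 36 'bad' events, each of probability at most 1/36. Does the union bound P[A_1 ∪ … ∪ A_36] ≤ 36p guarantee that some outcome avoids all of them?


Union bound: P[∪_{i=1}^{36} A_i] ≤ Σ_i P[A_i] ≤ 36·p = 36·(1/36) = 1.
Numerically: 1 ≈ 1.0000.
Is 1 < 1? NO.
Since the bound 1 is ≥ 1, the union bound is uninformative here; it does NOT by itself certify existence.

36·p = 1 ≈ 1.0000; existence NOT certified by the union bound.


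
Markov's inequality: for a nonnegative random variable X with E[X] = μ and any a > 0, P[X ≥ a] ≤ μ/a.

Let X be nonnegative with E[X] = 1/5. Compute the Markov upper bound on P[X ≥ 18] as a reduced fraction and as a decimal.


μ = E[X] = 1/5, a = 18.
Markov: P[X ≥ 18] ≤ μ/a = (1/5)/18 = 1/90.
Numerically: ≈ 0.011.
(Since a = 18 > μ = 0.200, the bound 1/90 is < 1 and informative.)

P[X ≥ 18] ≤ 1/90 ≈ 0.011.


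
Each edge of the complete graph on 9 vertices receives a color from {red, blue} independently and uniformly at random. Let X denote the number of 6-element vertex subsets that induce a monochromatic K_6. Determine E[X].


Let X = Σ_S X_S over the C(9, 6) = 84 subsets S of size 6, where X_S = 1 if the K_6 on S is monochromatic.
For a fixed S, the K_6 on S has C(6, 2) = 15 edges. P[all 15 edges red] = (1/2)^15, and likewise for blue, so P[monochromatic] = 2·(1/2)^15 = 2^{1 − 15} = 1/16384.
By linearity: E[X] = C(9, 6) · 2^{1 − 15} = 84 · 1/16384 = 21/4096.
Numerically: E[X] ≈ 0.0051.

E[X] = C(9,6)·2^(1−C(6,2)) = 21/4096 ≈ 0.0051.


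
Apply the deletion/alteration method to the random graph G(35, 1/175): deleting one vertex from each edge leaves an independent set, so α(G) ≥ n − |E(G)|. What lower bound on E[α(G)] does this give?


E[|E(G)|] = C(35, 2)·p = 595 · (1/175) = 17/5.
E[α(G)] ≥ n − E[|E(G)|] = 35 − 17/5 = 158/5.
Numerically: ≈ 31.600000.
(This is only a lower bound; the true E[α(G)] may be larger.)

E[α(G)] ≥ 158/5 ≈ 31.600000.


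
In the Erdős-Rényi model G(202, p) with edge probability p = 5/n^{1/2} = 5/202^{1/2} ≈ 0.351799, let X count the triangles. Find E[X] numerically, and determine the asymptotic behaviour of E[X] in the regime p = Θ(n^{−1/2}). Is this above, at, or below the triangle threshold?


Number of potential triangles: C(202, 3) = 1353400.
Each occurs with probability p³ ≈ (0.351799)³ ≈ 4.35394520e-02.
By linearity: E[X] = C(202, 3)·p³ ≈ 1353400 · 4.35394520e-02 ≈ 58926.294371.
Since α = 1/2 < 1, p = c/n^{1/2} ≫ 1/n is above the triangle threshold p ~ 1/n. Asymptotically E[X] ~ (c³/6)·n^{3(1−α)} = (5³/6)·n^{1.5} → ∞; triangles are abundant w.h.p.

E[X] ≈ 58926.294371; in regime p = Θ(1/n^{1/2}) E[X] diverges (above the triangle threshold p ~ 1/n).


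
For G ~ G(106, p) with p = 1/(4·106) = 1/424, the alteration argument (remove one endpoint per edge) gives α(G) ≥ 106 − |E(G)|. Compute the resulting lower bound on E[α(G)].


E[|E(G)|] = C(106, 2)·p = 5565 · (1/424) = 105/8.
E[α(G)] ≥ n − E[|E(G)|] = 106 − 105/8 = 743/8.
Numerically: ≈ 92.875000.
(This is only a lower bound; the true E[α(G)] may be larger.)

E[α(G)] ≥ 743/8 ≈ 92.875000.


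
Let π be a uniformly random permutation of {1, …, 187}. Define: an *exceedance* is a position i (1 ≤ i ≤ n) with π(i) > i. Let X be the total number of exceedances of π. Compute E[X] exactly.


Write X = Σ_{i=1}^{187} X_i, where X_i = 1_{π(i) > i}.
For each fixed i, π(i) is uniform over {1, …, 187} (marginal of a uniform permutation), so P[π(i) > i] = (n − i)/n. Summing: Σ_{i=1}^{187} (n − i)/n = (0 + 1 + … + 186)/187 = 187(187 − 1)/(2·187) = (187 − 1)/2.
Hence E[X] = Σ_{i=1}^{187} (187 − i)/187 = 93 ≈ 93.0000.

E[X] = 93 = 93.0000.


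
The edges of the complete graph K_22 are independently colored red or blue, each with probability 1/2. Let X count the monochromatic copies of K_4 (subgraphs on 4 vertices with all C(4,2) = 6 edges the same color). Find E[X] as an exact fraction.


Let X = Σ_S X_S over the C(22, 4) = 7315 subsets S of size 4, where X_S = 1 if the K_4 on S is monochromatic.
For a fixed S, the K_4 on S has C(4, 2) = 6 edges. P[all 6 edges red] = (1/2)^6, and likewise for blue, so P[monochromatic] = 2·(1/2)^6 = 2^{1 − 6} = 1/32.
Summing: E[X] = C(22, 4) · 2^{1 − 6} = 7315 · 1/32 = 7315/32.
Numerically: E[X] ≈ 228.5938.

E[X] = C(22,4)·2^(1−C(4,2)) = 7315/32 ≈ 228.5938.
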